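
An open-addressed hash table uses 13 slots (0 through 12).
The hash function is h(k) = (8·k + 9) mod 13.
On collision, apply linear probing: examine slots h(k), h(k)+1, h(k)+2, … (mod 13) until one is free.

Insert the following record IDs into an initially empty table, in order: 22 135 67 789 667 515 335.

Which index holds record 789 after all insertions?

Insert 22: h=3, slot 3 empty → index 3.
Insert 135: h=10, slot 10 empty → index 10.
Insert 67: h=12, slot 12 empty → index 12.
Insert 789: h=3, slot 3 occupied → index 4.
Insert 667: h=2, slot 2 empty → index 2.
Insert 515: h=8, slot 8 empty → index 8.
Insert 335: h=11, slot 11 empty → index 11.
Table: [_, _, 667, 22, 789, _, _, _, 515, _, 135, 335, 67]

4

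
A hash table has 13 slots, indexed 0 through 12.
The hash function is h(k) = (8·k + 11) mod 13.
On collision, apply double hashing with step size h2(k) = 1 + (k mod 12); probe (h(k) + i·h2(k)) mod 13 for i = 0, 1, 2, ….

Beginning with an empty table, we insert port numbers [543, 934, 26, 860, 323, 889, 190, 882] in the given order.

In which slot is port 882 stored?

2

Insert 543: h=0, slot 0 empty → index 0.
Insert 934: h=8, slot 8 empty → index 8.
Insert 26: h=11, slot 11 empty → index 11.
Insert 860: h=1, slot 1 empty → index 1.
Insert 323: h=8, h2=12, slot 8 occupied → index 7.
Insert 889: h=12, slot 12 empty → index 12.
Insert 190: h=10, slot 10 empty → index 10.
Insert 882: h=8, h2=7, slot 8 occupied → index 2.
Table: [543, 860, 882, ∅, ∅, ∅, ∅, 323, 934, ∅, 190, 26, 889]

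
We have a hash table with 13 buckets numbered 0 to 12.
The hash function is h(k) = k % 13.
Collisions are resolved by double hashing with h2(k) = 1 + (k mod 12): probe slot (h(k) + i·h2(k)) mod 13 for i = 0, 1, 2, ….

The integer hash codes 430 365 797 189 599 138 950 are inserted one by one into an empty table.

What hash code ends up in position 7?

430: h=1 → slot 1
365: h=1, h2=6, probe 1,7 → slot 7
797: h=4 → slot 4
189: h=7, h2=10, probe 7,4,1,11 → slot 11
599: h=1, h2=12, probe 1,0 → slot 0
138: h=8 → slot 8
950: h=1, h2=3, probe 1,4,7,10 → slot 10
Table: [599, 430, —, —, 797, —, —, 365, 138, —, 950, 189, —]

365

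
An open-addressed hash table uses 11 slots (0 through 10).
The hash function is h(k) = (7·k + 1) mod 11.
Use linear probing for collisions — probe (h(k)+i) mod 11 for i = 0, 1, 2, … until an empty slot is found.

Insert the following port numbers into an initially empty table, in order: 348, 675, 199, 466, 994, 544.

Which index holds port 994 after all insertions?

10

Insert 348: h=6, slot 6 empty => index 6.
Insert 675: h=7, slot 7 empty => index 7.
Insert 199: h=8, slot 8 empty => index 8.
Insert 466: h=7, slots 7,8 occupied => index 9.
Insert 994: h=7, slots 7,8,9 occupied => index 10.
Insert 544: h=3, slot 3 empty => index 3.
Table: [-, -, -, 544, -, -, 348, 675, 199, 466, 994]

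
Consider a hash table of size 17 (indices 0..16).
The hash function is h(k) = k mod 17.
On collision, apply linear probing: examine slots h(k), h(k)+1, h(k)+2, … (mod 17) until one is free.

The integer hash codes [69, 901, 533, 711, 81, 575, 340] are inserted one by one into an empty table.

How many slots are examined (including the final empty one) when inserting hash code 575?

2

Insert 69: h=1, slot 1 empty => index 1.
Insert 901: h=0, slot 0 empty => index 0.
Insert 533: h=6, slot 6 empty => index 6.
Insert 711: h=14, slot 14 empty => index 14.
Insert 81: h=13, slot 13 empty => index 13.
Insert 575: h=14, slot 14 occupied => index 15.
Insert 340: h=0, slots 0,1 occupied => index 2.
Table: [901, 69, 340, ., ., ., 533, ., ., ., ., ., ., 81, 711, 575, .]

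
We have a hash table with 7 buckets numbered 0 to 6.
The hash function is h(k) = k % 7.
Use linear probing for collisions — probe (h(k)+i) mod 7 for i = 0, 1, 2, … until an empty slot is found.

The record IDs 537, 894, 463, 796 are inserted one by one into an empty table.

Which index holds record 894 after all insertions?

537: h=5 -> slot 5
894: h=5, probe 5,6 -> slot 6
463: h=1 -> slot 1
796: h=5, probe 5,6,0 -> slot 0
Table: [796, 463, ., ., ., 537, 894]

6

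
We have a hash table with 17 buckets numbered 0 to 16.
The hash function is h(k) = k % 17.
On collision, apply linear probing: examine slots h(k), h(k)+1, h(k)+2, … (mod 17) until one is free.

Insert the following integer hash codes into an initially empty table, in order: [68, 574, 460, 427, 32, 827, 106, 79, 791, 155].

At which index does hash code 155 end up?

68 hashes to 0; slot 0 is free => place at 0.
574 hashes to 13; slot 13 is free => place at 13.
460 hashes to 1; slot 1 is free => place at 1.
427 hashes to 2; slot 2 is free => place at 2.
32 hashes to 15; slot 15 is free => place at 15.
827 hashes to 11; slot 11 is free => place at 11.
106 hashes to 4; slot 4 is free => place at 4.
79 hashes to 11; 11 taken => place at 12.
791 hashes to 9; slot 9 is free => place at 9.
155 hashes to 2; 2 taken => place at 3.
Table: [68, 460, 427, 155, 106, ∅, ∅, ∅, ∅, 791, ∅, 827, 79, 574, ∅, 32, ∅]

3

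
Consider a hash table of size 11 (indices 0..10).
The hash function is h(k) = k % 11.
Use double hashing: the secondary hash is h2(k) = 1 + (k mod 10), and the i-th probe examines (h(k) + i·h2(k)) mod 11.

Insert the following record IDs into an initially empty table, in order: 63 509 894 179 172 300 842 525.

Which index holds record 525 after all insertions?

63: h=8 => slot 8
509: h=3 => slot 3
894: h=3, h2=5, probe 3,8,2 => slot 2
179: h=3, h2=10, probe 3,2,1 => slot 1
172: h=7 => slot 7
300: h=3, h2=1, probe 3,4 => slot 4
842: h=6 => slot 6
525: h=8, h2=6, probe 8,3,9 => slot 9
Table: [-, 179, 894, 509, 300, -, 842, 172, 63, 525, -]

9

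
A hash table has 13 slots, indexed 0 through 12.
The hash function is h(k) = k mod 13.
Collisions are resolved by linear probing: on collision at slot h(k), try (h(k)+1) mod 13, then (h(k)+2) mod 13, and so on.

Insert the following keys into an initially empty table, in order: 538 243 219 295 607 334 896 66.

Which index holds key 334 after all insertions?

Insert 538: h=5, slot 5 empty => index 5.
Insert 243: h=9, slot 9 empty => index 9.
Insert 219: h=11, slot 11 empty => index 11.
Insert 295: h=9, slot 9 occupied => index 10.
Insert 607: h=9, slots 9,10,11 occupied => index 12.
Insert 334: h=9, slots 9,10,11,12 occupied => index 0.
Insert 896: h=12, slots 12,0 occupied => index 1.
Insert 66: h=1, slot 1 occupied => index 2.
Table: [334, 896, 66, ., ., 538, ., ., ., 243, 295, 219, 607]

0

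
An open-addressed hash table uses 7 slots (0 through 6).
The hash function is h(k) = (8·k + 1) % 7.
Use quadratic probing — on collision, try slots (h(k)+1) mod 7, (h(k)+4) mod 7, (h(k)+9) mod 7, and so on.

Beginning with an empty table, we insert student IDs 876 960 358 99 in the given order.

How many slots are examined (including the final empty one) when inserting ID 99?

876 hashes to 2; slot 2 is free => place at 2.
960 hashes to 2; 2 taken => place at 3.
358 hashes to 2; 2,3 taken => place at 6.
99 hashes to 2; 2,3,6 taken => place at 4.
Table: [-, -, 876, 960, 99, -, 358]

4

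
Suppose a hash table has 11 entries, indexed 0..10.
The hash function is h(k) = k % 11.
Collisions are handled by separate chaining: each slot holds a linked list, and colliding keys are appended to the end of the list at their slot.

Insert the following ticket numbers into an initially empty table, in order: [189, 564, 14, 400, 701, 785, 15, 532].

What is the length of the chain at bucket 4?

Insert 189: h=2, bucket 2 empty -> new chain.
Insert 564: h=3, bucket 3 empty -> new chain.
Insert 14: h=3, bucket 3 nonempty -> append to chain.
Insert 400: h=4, bucket 4 empty -> new chain.
Insert 701: h=8, bucket 8 empty -> new chain.
Insert 785: h=4, bucket 4 nonempty -> append to chain.
Insert 15: h=4, bucket 4 nonempty -> append to chain.
Insert 532: h=4, bucket 4 nonempty -> append to chain.
Final buckets:
0: -
1: -
2: 189
3: 564 -> 14
4: 400 -> 785 -> 15 -> 532
5: -
6: -
7: -
8: 701
9: -
10: -

4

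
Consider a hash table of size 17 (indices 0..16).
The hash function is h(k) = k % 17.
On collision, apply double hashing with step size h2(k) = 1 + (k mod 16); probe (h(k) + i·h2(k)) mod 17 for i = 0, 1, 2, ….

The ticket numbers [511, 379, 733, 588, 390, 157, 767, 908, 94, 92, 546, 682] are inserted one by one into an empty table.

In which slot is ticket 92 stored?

3

511 hashes to 1; slot 1 is free -> place at 1.
379 hashes to 5; slot 5 is free -> place at 5.
733 hashes to 2; slot 2 is free -> place at 2.
588 hashes to 10; slot 10 is free -> place at 10.
390 hashes to 16; slot 16 is free -> place at 16.
157 hashes to 4; slot 4 is free -> place at 4.
767 hashes to 2, h2=16; 2,1 taken -> place at 0.
908 hashes to 7; slot 7 is free -> place at 7.
94 hashes to 9; slot 9 is free -> place at 9.
92 hashes to 7, h2=13; 7 taken -> place at 3.
546 hashes to 2, h2=3; 2,5 taken -> place at 8.
682 hashes to 2, h2=11; 2 taken -> place at 13.
Table: [767, 511, 733, 92, 157, 379, ∅, 908, 546, 94, 588, ∅, ∅, 682, ∅, ∅, 390]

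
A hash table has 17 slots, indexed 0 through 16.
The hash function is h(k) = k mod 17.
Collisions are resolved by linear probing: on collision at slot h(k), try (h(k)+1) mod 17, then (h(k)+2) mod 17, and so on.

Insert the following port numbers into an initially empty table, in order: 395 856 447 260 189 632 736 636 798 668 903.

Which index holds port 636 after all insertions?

9

Insert 395: h=4, slot 4 empty -> index 4.
Insert 856: h=6, slot 6 empty -> index 6.
Insert 447: h=5, slot 5 empty -> index 5.
Insert 260: h=5, slots 5,6 occupied -> index 7.
Insert 189: h=2, slot 2 empty -> index 2.
Insert 632: h=3, slot 3 empty -> index 3.
Insert 736: h=5, slots 5,6,7 occupied -> index 8.
Insert 636: h=7, slots 7,8 occupied -> index 9.
Insert 798: h=16, slot 16 empty -> index 16.
Insert 668: h=5, slots 5,6,7,8,9 occupied -> index 10.
Insert 903: h=2, slots 2,3,4,5,6,7,8,9,10 occupied -> index 11.
Table: [∅, ∅, 189, 632, 395, 447, 856, 260, 736, 636, 668, 903, ∅, ∅, ∅, ∅, 798]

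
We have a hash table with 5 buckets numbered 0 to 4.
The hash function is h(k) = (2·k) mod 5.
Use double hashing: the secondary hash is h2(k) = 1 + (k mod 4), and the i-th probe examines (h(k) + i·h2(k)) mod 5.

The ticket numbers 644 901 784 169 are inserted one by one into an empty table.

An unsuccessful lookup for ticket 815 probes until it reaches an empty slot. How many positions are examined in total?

644: h=3 => slot 3
901: h=2 => slot 2
784: h=3, h2=1, probe 3,4 => slot 4
169: h=3, h2=2, probe 3,0 => slot 0
Table: [169, -, 901, 644, 784]
Lookup 815: h=0, h2=4, probe 0,4,3,2,1 → slot 1 empty, not found.

5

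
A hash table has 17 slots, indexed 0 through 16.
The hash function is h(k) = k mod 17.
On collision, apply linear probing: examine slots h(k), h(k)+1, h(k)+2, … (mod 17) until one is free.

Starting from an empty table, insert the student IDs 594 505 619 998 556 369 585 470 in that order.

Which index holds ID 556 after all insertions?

594 hashes to 16; slot 16 is free → place at 16.
505 hashes to 12; slot 12 is free → place at 12.
619 hashes to 7; slot 7 is free → place at 7.
998 hashes to 12; 12 taken → place at 13.
556 hashes to 12; 12,13 taken → place at 14.
369 hashes to 12; 12,13,14 taken → place at 15.
585 hashes to 7; 7 taken → place at 8.
470 hashes to 11; slot 11 is free → place at 11.
Table: [—, —, —, —, —, —, —, 619, 585, —, —, 470, 505, 998, 556, 369, 594]

14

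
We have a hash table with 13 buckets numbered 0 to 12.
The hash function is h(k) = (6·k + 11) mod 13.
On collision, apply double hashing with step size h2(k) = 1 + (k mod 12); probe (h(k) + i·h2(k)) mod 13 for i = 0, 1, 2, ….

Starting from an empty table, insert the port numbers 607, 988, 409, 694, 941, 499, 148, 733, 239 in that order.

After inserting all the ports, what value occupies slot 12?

239

607: h=0 => slot 0
988: h=11 => slot 11
409: h=8 => slot 8
694: h=2 => slot 2
941: h=2, h2=6, probe 2,8,1 => slot 1
499: h=2, h2=8, probe 2,10 => slot 10
148: h=2, h2=5, probe 2,7 => slot 7
733: h=2, h2=2, probe 2,4 => slot 4
239: h=2, h2=12, probe 2,1,0,12 => slot 12
Table: [607, 941, 694, ., 733, ., ., 148, 409, ., 499, 988, 239]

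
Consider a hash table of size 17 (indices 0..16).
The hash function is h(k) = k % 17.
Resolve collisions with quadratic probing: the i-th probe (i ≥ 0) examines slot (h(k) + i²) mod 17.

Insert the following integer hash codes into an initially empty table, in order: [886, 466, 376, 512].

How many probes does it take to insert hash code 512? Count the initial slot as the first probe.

886: h=2 -> slot 2
466: h=7 -> slot 7
376: h=2, probe 2,3 -> slot 3
512: h=2, probe 2,3,6 -> slot 6
Table: [∅, ∅, 886, 376, ∅, ∅, 512, 466, ∅, ∅, ∅, ∅, ∅, ∅, ∅, ∅, ∅]

3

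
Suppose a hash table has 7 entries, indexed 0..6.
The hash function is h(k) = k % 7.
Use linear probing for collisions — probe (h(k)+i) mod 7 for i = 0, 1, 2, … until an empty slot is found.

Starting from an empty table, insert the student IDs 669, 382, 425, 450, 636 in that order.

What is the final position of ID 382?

Insert 669: h=4, slot 4 empty => index 4.
Insert 382: h=4, slot 4 occupied => index 5.
Insert 425: h=5, slot 5 occupied => index 6.
Insert 450: h=2, slot 2 empty => index 2.
Insert 636: h=6, slot 6 occupied => index 0.
Table: [636, -, 450, -, 669, 382, 425]

5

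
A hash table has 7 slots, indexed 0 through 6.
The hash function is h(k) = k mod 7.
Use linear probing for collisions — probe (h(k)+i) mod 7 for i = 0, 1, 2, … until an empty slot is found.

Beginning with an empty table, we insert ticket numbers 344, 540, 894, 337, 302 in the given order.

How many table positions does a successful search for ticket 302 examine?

4

344: h=1 => slot 1
540: h=1, probe 1,2 => slot 2
894: h=5 => slot 5
337: h=1, probe 1,2,3 => slot 3
302: h=1, probe 1,2,3,4 => slot 4
Table: [., 344, 540, 337, 302, 894, .]
Lookup 302: h=1, probe 1,2,3,4 → found at 4.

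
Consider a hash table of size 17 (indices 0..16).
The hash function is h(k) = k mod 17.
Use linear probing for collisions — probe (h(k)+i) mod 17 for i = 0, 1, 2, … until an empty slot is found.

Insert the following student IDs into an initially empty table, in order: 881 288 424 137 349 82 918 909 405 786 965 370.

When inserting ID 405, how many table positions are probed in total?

881 hashes to 14; slot 14 is free => place at 14.
288 hashes to 16; slot 16 is free => place at 16.
424 hashes to 16; 16 taken => place at 0.
137 hashes to 1; slot 1 is free => place at 1.
349 hashes to 9; slot 9 is free => place at 9.
82 hashes to 14; 14 taken => place at 15.
918 hashes to 0; 0,1 taken => place at 2.
909 hashes to 8; slot 8 is free => place at 8.
405 hashes to 14; 14,15,16,0,1,2 taken => place at 3.
786 hashes to 4; slot 4 is free => place at 4.
965 hashes to 13; slot 13 is free => place at 13.
370 hashes to 13; 13,14,15,16,0,1,2,3,4 taken => place at 5.
Table: [424, 137, 918, 405, 786, 370, ∅, ∅, 909, 349, ∅, ∅, ∅, 965, 881, 82, 288]

7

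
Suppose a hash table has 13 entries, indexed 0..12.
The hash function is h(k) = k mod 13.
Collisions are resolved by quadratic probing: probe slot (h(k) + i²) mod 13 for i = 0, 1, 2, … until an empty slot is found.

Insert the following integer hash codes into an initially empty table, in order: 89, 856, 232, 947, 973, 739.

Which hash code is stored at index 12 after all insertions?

89 hashes to 11; slot 11 is free => place at 11.
856 hashes to 11; 11 taken => place at 12.
232 hashes to 11; 11,12 taken => place at 2.
947 hashes to 11; 11,12,2 taken => place at 7.
973 hashes to 11; 11,12,2,7 taken => place at 1.
739 hashes to 11; 11,12,2,7,1 taken => place at 10.
Table: [., 973, 232, ., ., ., ., 947, ., ., 739, 89, 856]

856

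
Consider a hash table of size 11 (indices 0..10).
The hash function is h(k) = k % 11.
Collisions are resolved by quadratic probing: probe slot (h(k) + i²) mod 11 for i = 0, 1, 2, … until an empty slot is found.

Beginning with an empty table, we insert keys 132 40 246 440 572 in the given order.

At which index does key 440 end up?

132 hashes to 0; slot 0 is free -> place at 0.
40 hashes to 7; slot 7 is free -> place at 7.
246 hashes to 4; slot 4 is free -> place at 4.
440 hashes to 0; 0 taken -> place at 1.
572 hashes to 0; 0,1,4 taken -> place at 9.
Table: [132, 440, ., ., 246, ., ., 40, ., 572, .]

1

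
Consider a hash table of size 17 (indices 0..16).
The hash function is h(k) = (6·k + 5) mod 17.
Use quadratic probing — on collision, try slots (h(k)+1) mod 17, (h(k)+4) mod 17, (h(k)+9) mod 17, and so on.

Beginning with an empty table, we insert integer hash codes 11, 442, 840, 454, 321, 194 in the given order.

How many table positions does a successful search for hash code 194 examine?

2

11: h=3 -> slot 3
442: h=5 -> slot 5
840: h=13 -> slot 13
454: h=9 -> slot 9
321: h=10 -> slot 10
194: h=13, probe 13,14 -> slot 14
Table: [_, _, _, 11, _, 442, _, _, _, 454, 321, _, _, 840, 194, _, _]
Lookup 194: h=13, probe 13,14 → found at 14.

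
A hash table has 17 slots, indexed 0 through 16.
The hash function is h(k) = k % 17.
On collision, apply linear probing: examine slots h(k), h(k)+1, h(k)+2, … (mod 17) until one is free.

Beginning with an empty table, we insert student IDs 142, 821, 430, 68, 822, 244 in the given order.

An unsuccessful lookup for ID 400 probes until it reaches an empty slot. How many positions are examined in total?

142: h=6 => slot 6
821: h=5 => slot 5
430: h=5, probe 5,6,7 => slot 7
68: h=0 => slot 0
822: h=6, probe 6,7,8 => slot 8
244: h=6, probe 6,7,8,9 => slot 9
Table: [68, ∅, ∅, ∅, ∅, 821, 142, 430, 822, 244, ∅, ∅, ∅, ∅, ∅, ∅, ∅]
Lookup 400: h=9, probe 9,10 → slot 10 empty, not found.

2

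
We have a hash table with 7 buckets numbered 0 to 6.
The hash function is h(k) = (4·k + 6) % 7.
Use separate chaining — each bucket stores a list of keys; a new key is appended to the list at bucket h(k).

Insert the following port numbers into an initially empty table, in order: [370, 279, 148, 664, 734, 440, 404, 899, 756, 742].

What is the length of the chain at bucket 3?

370 → bucket 2
279 → bucket 2 (collision)
148 → bucket 3
664 → bucket 2 (collision)
734 → bucket 2 (collision)
440 → bucket 2 (collision)
404 → bucket 5
899 → bucket 4
756 → bucket 6
742 → bucket 6 (collision)
Final buckets:
0: —
1: —
2: 370 -> 279 -> 664 -> 734 -> 440
3: 148
4: 899
5: 404
6: 756 -> 742

1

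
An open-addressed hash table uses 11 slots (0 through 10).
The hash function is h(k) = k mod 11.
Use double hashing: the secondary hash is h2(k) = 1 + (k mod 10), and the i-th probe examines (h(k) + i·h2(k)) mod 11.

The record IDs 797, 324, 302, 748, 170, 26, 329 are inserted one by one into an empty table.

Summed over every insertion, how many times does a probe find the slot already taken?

797 hashes to 5; slot 5 is free → place at 5.
324 hashes to 5, h2=5; 5 taken → place at 10.
302 hashes to 5, h2=3; 5 taken → place at 8.
748 hashes to 0; slot 0 is free → place at 0.
170 hashes to 5, h2=1; 5 taken → place at 6.
26 hashes to 4; slot 4 is free → place at 4.
329 hashes to 10, h2=10; 10 taken → place at 9.
Table: [748, ., ., ., 26, 797, 170, ., 302, 329, 324]

4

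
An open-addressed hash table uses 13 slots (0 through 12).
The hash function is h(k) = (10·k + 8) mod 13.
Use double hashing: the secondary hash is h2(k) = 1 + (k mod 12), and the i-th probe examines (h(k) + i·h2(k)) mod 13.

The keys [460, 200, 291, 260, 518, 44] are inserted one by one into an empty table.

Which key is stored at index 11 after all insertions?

460: h=6 => slot 6
200: h=6, h2=9, probe 6,2 => slot 2
291: h=6, h2=4, probe 6,10 => slot 10
260: h=8 => slot 8
518: h=1 => slot 1
44: h=6, h2=9, probe 6,2,11 => slot 11
Table: [∅, 518, 200, ∅, ∅, ∅, 460, ∅, 260, ∅, 291, 44, ∅]

44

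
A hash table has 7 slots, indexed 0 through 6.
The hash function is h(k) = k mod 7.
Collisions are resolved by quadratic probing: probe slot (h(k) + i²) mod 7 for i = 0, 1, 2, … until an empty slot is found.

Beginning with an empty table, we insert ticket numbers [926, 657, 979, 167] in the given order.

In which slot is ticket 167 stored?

3

926: h=2 -> slot 2
657: h=6 -> slot 6
979: h=6, probe 6,0 -> slot 0
167: h=6, probe 6,0,3 -> slot 3
Table: [979, ∅, 926, 167, ∅, ∅, 657]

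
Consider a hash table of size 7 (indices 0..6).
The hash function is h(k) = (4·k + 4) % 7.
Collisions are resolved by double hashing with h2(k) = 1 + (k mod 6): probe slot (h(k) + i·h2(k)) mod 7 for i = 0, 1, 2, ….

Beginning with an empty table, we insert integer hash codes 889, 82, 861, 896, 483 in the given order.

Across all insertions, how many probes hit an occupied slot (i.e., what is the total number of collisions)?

889 hashes to 4; slot 4 is free -> place at 4.
82 hashes to 3; slot 3 is free -> place at 3.
861 hashes to 4, h2=4; 4 taken -> place at 1.
896 hashes to 4, h2=3; 4 taken -> place at 0.
483 hashes to 4, h2=4; 4,1 taken -> place at 5.
Table: [896, 861, ., 82, 889, 483, .]

4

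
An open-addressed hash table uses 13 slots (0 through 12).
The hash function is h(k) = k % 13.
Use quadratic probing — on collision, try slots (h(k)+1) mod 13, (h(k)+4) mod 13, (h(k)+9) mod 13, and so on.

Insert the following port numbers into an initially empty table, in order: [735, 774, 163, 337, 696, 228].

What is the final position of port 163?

735: h=7 -> slot 7
774: h=7, probe 7,8 -> slot 8
163: h=7, probe 7,8,11 -> slot 11
337: h=12 -> slot 12
696: h=7, probe 7,8,11,3 -> slot 3
228: h=7, probe 7,8,11,3,10 -> slot 10
Table: [_, _, _, 696, _, _, _, 735, 774, _, 228, 163, 337]

11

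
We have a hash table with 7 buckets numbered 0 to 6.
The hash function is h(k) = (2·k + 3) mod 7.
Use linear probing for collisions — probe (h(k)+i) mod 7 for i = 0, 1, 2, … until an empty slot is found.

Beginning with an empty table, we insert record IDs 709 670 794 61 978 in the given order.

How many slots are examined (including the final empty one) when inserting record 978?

Insert 709: h=0, slot 0 empty -> index 0.
Insert 670: h=6, slot 6 empty -> index 6.
Insert 794: h=2, slot 2 empty -> index 2.
Insert 61: h=6, slots 6,0 occupied -> index 1.
Insert 978: h=6, slots 6,0,1,2 occupied -> index 3.
Table: [709, 61, 794, 978, ., ., 670]

5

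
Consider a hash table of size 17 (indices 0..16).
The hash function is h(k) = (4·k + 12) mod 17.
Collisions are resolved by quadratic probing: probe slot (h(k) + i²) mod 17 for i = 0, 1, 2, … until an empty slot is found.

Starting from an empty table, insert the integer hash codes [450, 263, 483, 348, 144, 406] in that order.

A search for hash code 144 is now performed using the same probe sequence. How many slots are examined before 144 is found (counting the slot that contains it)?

450: h=10 => slot 10
263: h=10, probe 10,11 => slot 11
483: h=6 => slot 6
348: h=10, probe 10,11,14 => slot 14
144: h=10, probe 10,11,14,2 => slot 2
406: h=4 => slot 4
Table: [_, _, 144, _, 406, _, 483, _, _, _, 450, 263, _, _, 348, _, _]
Lookup 144: h=10, probe 10,11,14,2 → found at 2.

4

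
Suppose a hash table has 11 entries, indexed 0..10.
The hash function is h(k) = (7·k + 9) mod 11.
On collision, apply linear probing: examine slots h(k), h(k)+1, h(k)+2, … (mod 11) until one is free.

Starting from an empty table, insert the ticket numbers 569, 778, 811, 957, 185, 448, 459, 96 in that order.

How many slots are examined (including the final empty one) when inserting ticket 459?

5

Insert 569: h=10, slot 10 empty -> index 10.
Insert 778: h=10, slot 10 occupied -> index 0.
Insert 811: h=10, slots 10,0 occupied -> index 1.
Insert 957: h=9, slot 9 empty -> index 9.
Insert 185: h=6, slot 6 empty -> index 6.
Insert 448: h=10, slots 10,0,1 occupied -> index 2.
Insert 459: h=10, slots 10,0,1,2 occupied -> index 3.
Insert 96: h=10, slots 10,0,1,2,3 occupied -> index 4.
Table: [778, 811, 448, 459, 96, ∅, 185, ∅, ∅, 957, 569]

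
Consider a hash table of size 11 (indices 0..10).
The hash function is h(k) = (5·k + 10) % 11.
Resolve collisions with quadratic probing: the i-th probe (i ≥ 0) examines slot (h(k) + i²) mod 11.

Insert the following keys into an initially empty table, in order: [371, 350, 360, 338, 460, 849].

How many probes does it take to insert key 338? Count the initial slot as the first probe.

3

Insert 371: h=6, slot 6 empty -> index 6.
Insert 350: h=0, slot 0 empty -> index 0.
Insert 360: h=6, slot 6 occupied -> index 7.
Insert 338: h=6, slots 6,7 occupied -> index 10.
Insert 460: h=0, slot 0 occupied -> index 1.
Insert 849: h=9, slot 9 empty -> index 9.
Table: [350, 460, -, -, -, -, 371, 360, -, 849, 338]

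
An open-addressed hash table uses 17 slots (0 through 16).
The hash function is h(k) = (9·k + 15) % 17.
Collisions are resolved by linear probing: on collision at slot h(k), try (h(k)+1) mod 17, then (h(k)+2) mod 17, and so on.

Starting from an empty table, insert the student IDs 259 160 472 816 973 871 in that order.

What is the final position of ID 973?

Insert 259: h=0, slot 0 empty -> index 0.
Insert 160: h=10, slot 10 empty -> index 10.
Insert 472: h=13, slot 13 empty -> index 13.
Insert 816: h=15, slot 15 empty -> index 15.
Insert 973: h=0, slot 0 occupied -> index 1.
Insert 871: h=0, slots 0,1 occupied -> index 2.
Table: [259, 973, 871, _, _, _, _, _, _, _, 160, _, _, 472, _, 816, _]

1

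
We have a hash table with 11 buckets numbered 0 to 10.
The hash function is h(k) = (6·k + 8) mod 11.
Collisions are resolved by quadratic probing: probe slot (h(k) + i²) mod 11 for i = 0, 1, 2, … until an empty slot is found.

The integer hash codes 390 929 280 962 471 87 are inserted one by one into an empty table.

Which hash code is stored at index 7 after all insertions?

390 hashes to 5; slot 5 is free -> place at 5.
929 hashes to 5; 5 taken -> place at 6.
280 hashes to 5; 5,6 taken -> place at 9.
962 hashes to 5; 5,6,9 taken -> place at 3.
471 hashes to 7; slot 7 is free -> place at 7.
87 hashes to 2; slot 2 is free -> place at 2.
Table: [_, _, 87, 962, _, 390, 929, 471, _, 280, _]

471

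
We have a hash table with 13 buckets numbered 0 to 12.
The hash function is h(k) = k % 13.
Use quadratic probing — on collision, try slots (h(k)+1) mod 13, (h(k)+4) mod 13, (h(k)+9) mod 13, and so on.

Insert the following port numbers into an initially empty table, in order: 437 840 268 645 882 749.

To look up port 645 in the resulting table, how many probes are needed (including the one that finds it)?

Insert 437: h=8, slot 8 empty → index 8.
Insert 840: h=8, slot 8 occupied → index 9.
Insert 268: h=8, slots 8,9 occupied → index 12.
Insert 645: h=8, slots 8,9,12 occupied → index 4.
Insert 882: h=11, slot 11 empty → index 11.
Insert 749: h=8, slots 8,9,12,4,11 occupied → index 7.
Table: [∅, ∅, ∅, ∅, 645, ∅, ∅, 749, 437, 840, ∅, 882, 268]
Lookup 645: h=8, probe 8,9,12,4 → found at 4.

4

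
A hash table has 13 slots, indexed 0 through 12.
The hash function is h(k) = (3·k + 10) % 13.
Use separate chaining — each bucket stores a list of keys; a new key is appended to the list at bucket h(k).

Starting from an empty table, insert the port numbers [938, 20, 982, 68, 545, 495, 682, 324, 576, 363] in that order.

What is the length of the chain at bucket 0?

1

Insert 938: h=3, bucket 3 empty → new chain.
Insert 20: h=5, bucket 5 empty → new chain.
Insert 982: h=5, bucket 5 nonempty → append to chain.
Insert 68: h=6, bucket 6 empty → new chain.
Insert 545: h=7, bucket 7 empty → new chain.
Insert 495: h=0, bucket 0 empty → new chain.
Insert 682: h=2, bucket 2 empty → new chain.
Insert 324: h=7, bucket 7 nonempty → append to chain.
Insert 576: h=9, bucket 9 empty → new chain.
Insert 363: h=7, bucket 7 nonempty → append to chain.
Final buckets:
0: 495
1: _
2: 682
3: 938
4: _
5: 20 -> 982
6: 68
7: 545 -> 324 -> 363
8: _
9: 576
10: _
11: _
12: _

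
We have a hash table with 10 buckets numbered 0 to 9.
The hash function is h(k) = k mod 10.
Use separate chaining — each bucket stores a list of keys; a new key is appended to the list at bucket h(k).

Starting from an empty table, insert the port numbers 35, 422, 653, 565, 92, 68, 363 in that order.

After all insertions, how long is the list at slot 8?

1

35 → bucket 5
422 → bucket 2
653 → bucket 3
565 → bucket 5 (collision)
92 → bucket 2 (collision)
68 → bucket 8
363 → bucket 3 (collision)
Final buckets:
0: -
1: -
2: 422 -> 92
3: 653 -> 363
4: -
5: 35 -> 565
6: -
7: -
8: 68
9: -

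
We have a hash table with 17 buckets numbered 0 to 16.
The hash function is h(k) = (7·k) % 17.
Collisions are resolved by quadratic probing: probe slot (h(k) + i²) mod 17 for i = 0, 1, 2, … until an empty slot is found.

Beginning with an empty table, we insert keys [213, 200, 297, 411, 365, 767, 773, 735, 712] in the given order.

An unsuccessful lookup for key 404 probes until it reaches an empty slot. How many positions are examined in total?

2

Insert 213: h=12, slot 12 empty → index 12.
Insert 200: h=6, slot 6 empty → index 6.
Insert 297: h=5, slot 5 empty → index 5.
Insert 411: h=4, slot 4 empty → index 4.
Insert 365: h=5, slots 5,6 occupied → index 9.
Insert 767: h=14, slot 14 empty → index 14.
Insert 773: h=5, slots 5,6,9,14,4 occupied → index 13.
Insert 735: h=11, slot 11 empty → index 11.
Insert 712: h=3, slot 3 empty → index 3.
Table: [., ., ., 712, 411, 297, 200, ., ., 365, ., 735, 213, 773, 767, ., .]
Lookup 404: h=6, probe 6,7 → slot 7 empty, not found.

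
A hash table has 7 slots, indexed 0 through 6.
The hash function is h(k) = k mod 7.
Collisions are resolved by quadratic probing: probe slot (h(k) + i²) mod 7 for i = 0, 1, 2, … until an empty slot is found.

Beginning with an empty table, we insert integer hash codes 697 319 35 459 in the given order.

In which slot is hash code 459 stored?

697 hashes to 4; slot 4 is free -> place at 4.
319 hashes to 4; 4 taken -> place at 5.
35 hashes to 0; slot 0 is free -> place at 0.
459 hashes to 4; 4,5 taken -> place at 1.
Table: [35, 459, ∅, ∅, 697, 319, ∅]

1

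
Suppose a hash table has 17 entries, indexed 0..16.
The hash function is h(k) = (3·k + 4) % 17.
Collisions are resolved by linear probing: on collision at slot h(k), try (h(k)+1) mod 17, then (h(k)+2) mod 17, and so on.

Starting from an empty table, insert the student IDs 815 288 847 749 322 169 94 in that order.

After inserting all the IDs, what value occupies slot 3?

815 hashes to 1; slot 1 is free => place at 1.
288 hashes to 1; 1 taken => place at 2.
847 hashes to 12; slot 12 is free => place at 12.
749 hashes to 7; slot 7 is free => place at 7.
322 hashes to 1; 1,2 taken => place at 3.
169 hashes to 1; 1,2,3 taken => place at 4.
94 hashes to 14; slot 14 is free => place at 14.
Table: [_, 815, 288, 322, 169, _, _, 749, _, _, _, _, 847, _, 94, _, _]

322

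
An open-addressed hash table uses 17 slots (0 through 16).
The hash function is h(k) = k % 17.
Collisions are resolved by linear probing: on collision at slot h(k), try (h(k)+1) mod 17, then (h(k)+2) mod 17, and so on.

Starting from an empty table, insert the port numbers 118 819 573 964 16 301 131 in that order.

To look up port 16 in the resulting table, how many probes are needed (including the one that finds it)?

118: h=16 → slot 16
819: h=3 → slot 3
573: h=12 → slot 12
964: h=12, probe 12,13 → slot 13
16: h=16, probe 16,0 → slot 0
301: h=12, probe 12,13,14 → slot 14
131: h=12, probe 12,13,14,15 → slot 15
Table: [16, _, _, 819, _, _, _, _, _, _, _, _, 573, 964, 301, 131, 118]
Lookup 16: h=16, probe 16,0 → found at 0.

2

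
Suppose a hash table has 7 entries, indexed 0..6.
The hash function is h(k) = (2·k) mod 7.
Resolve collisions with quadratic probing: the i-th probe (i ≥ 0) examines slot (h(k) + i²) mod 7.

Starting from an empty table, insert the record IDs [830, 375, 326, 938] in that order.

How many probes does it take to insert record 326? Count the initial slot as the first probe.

Insert 830: h=1, slot 1 empty → index 1.
Insert 375: h=1, slot 1 occupied → index 2.
Insert 326: h=1, slots 1,2 occupied → index 5.
Insert 938: h=0, slot 0 empty → index 0.
Table: [938, 830, 375, ., ., 326, .]

3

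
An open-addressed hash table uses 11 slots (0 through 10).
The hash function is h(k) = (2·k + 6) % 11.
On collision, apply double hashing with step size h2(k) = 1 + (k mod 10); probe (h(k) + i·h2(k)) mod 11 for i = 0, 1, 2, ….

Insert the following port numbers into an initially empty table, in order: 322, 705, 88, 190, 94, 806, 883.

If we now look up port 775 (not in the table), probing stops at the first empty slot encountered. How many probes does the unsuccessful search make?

Insert 322: h=1, slot 1 empty → index 1.
Insert 705: h=8, slot 8 empty → index 8.
Insert 88: h=6, slot 6 empty → index 6.
Insert 190: h=1, h2=1, slot 1 occupied → index 2.
Insert 94: h=7, slot 7 empty → index 7.
Insert 806: h=1, h2=7, slots 1,8 occupied → index 4.
Insert 883: h=1, h2=4, slot 1 occupied → index 5.
Table: [∅, 322, 190, ∅, 806, 883, 88, 94, 705, ∅, ∅]
Lookup 775: h=5, h2=6, probe 5,0 → slot 0 empty, not found.

2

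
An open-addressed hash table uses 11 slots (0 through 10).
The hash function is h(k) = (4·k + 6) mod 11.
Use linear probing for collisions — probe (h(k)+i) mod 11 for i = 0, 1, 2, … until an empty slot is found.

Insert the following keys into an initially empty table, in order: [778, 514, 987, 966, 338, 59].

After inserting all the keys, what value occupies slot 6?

778 hashes to 5; slot 5 is free → place at 5.
514 hashes to 5; 5 taken → place at 6.
987 hashes to 5; 5,6 taken → place at 7.
966 hashes to 9; slot 9 is free → place at 9.
338 hashes to 5; 5,6,7 taken → place at 8.
59 hashes to 0; slot 0 is free → place at 0.
Table: [59, _, _, _, _, 778, 514, 987, 338, 966, _]

514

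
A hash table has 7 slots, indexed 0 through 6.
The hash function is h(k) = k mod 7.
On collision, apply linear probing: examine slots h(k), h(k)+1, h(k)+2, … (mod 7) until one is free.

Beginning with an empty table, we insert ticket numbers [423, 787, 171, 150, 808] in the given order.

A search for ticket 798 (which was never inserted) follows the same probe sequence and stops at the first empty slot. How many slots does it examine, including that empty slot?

2

423: h=3 => slot 3
787: h=3, probe 3,4 => slot 4
171: h=3, probe 3,4,5 => slot 5
150: h=3, probe 3,4,5,6 => slot 6
808: h=3, probe 3,4,5,6,0 => slot 0
Table: [808, ∅, ∅, 423, 787, 171, 150]
Lookup 798: h=0, probe 0,1 → slot 1 empty, not found.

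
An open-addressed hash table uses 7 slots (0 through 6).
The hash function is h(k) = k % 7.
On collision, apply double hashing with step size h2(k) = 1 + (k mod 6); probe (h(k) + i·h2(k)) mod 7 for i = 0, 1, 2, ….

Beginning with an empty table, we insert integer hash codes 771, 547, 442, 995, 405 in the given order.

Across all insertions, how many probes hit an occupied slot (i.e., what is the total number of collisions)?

6

Insert 771: h=1, slot 1 empty => index 1.
Insert 547: h=1, h2=2, slot 1 occupied => index 3.
Insert 442: h=1, h2=5, slot 1 occupied => index 6.
Insert 995: h=1, h2=6, slot 1 occupied => index 0.
Insert 405: h=6, h2=4, slots 6,3,0 occupied => index 4.
Table: [995, 771, —, 547, 405, —, 442]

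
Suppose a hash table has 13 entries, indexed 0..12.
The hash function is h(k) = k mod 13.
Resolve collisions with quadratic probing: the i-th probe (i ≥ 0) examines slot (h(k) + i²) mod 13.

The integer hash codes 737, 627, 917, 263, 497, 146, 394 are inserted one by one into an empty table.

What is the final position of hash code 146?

6

737: h=9 → slot 9
627: h=3 → slot 3
917: h=7 → slot 7
263: h=3, probe 3,4 → slot 4
497: h=3, probe 3,4,7,12 → slot 12
146: h=3, probe 3,4,7,12,6 → slot 6
394: h=4, probe 4,5 → slot 5
Table: [∅, ∅, ∅, 627, 263, 394, 146, 917, ∅, 737, ∅, ∅, 497]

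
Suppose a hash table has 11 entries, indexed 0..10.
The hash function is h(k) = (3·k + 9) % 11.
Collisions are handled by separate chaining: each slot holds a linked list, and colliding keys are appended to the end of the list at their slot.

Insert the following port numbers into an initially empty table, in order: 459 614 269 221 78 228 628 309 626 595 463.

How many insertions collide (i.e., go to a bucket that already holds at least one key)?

6

459 -> bucket 0
614 -> bucket 3
269 -> bucket 2
221 -> bucket 1
78 -> bucket 1 (collision)
228 -> bucket 0 (collision)
628 -> bucket 1 (collision)
309 -> bucket 1 (collision)
626 -> bucket 6
595 -> bucket 1 (collision)
463 -> bucket 1 (collision)
Final buckets:
0: 459 -> 228
1: 221 -> 78 -> 628 -> 309 -> 595 -> 463
2: 269
3: 614
4: .
5: .
6: 626
7: .
8: .
9: .
10: .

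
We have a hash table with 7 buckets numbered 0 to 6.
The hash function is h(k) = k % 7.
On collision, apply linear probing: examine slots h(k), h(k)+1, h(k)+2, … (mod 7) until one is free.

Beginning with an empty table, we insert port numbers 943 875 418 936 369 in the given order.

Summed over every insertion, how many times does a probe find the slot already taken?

8

943: h=5 -> slot 5
875: h=0 -> slot 0
418: h=5, probe 5,6 -> slot 6
936: h=5, probe 5,6,0,1 -> slot 1
369: h=5, probe 5,6,0,1,2 -> slot 2
Table: [875, 936, 369, ∅, ∅, 943, 418]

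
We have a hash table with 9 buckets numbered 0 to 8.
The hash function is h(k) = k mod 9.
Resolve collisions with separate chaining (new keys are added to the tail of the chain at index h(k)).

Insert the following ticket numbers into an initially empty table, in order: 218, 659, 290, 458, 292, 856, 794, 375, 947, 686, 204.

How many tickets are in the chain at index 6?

Insert 218: h=2, bucket 2 empty -> new chain.
Insert 659: h=2, bucket 2 nonempty -> append to chain.
Insert 290: h=2, bucket 2 nonempty -> append to chain.
Insert 458: h=8, bucket 8 empty -> new chain.
Insert 292: h=4, bucket 4 empty -> new chain.
Insert 856: h=1, bucket 1 empty -> new chain.
Insert 794: h=2, bucket 2 nonempty -> append to chain.
Insert 375: h=6, bucket 6 empty -> new chain.
Insert 947: h=2, bucket 2 nonempty -> append to chain.
Insert 686: h=2, bucket 2 nonempty -> append to chain.
Insert 204: h=6, bucket 6 nonempty -> append to chain.
Final buckets:
0: —
1: 856
2: 218 -> 659 -> 290 -> 794 -> 947 -> 686
3: —
4: 292
5: —
6: 375 -> 204
7: —
8: 458

2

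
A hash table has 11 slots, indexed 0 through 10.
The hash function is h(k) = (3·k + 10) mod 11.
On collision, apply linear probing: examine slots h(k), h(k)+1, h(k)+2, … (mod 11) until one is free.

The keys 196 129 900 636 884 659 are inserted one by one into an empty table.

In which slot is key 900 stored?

Insert 196: h=4, slot 4 empty => index 4.
Insert 129: h=1, slot 1 empty => index 1.
Insert 900: h=4, slot 4 occupied => index 5.
Insert 636: h=4, slots 4,5 occupied => index 6.
Insert 884: h=0, slot 0 empty => index 0.
Insert 659: h=7, slot 7 empty => index 7.
Table: [884, 129, —, —, 196, 900, 636, 659, —, —, —]

5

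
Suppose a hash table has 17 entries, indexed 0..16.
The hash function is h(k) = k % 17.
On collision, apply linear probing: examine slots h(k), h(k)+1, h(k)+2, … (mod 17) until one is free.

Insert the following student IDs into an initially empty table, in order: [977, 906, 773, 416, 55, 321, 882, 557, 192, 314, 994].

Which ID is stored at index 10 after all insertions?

416

977: h=8 → slot 8
906: h=5 → slot 5
773: h=8, probe 8,9 → slot 9
416: h=8, probe 8,9,10 → slot 10
55: h=4 → slot 4
321: h=15 → slot 15
882: h=15, probe 15,16 → slot 16
557: h=13 → slot 13
192: h=5, probe 5,6 → slot 6
314: h=8, probe 8,9,10,11 → slot 11
994: h=8, probe 8,9,10,11,12 → slot 12
Table: [—, —, —, —, 55, 906, 192, —, 977, 773, 416, 314, 994, 557, —, 321, 882]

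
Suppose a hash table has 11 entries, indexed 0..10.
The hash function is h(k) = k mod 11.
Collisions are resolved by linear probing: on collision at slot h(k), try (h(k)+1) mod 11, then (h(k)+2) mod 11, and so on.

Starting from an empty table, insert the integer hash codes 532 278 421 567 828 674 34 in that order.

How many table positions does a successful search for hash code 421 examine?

Insert 532: h=4, slot 4 empty => index 4.
Insert 278: h=3, slot 3 empty => index 3.
Insert 421: h=3, slots 3,4 occupied => index 5.
Insert 567: h=6, slot 6 empty => index 6.
Insert 828: h=3, slots 3,4,5,6 occupied => index 7.
Insert 674: h=3, slots 3,4,5,6,7 occupied => index 8.
Insert 34: h=1, slot 1 empty => index 1.
Table: [—, 34, —, 278, 532, 421, 567, 828, 674, —, —]
Lookup 421: h=3, probe 3,4,5 → found at 5.

3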